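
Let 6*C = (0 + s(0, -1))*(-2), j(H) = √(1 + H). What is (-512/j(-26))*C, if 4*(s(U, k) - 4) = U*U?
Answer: -2048*I/15 ≈ -136.53*I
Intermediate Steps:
s(U, k) = 4 + U²/4 (s(U, k) = 4 + (U*U)/4 = 4 + U²/4)
C = -4/3 (C = ((0 + (4 + (¼)*0²))*(-2))/6 = ((0 + (4 + (¼)*0))*(-2))/6 = ((0 + (4 + 0))*(-2))/6 = ((0 + 4)*(-2))/6 = (4*(-2))/6 = (⅙)*(-8) = -4/3 ≈ -1.3333)
(-512/j(-26))*C = -512/√(1 - 26)*(-4/3) = -512*(-I/5)*(-4/3) = -(-512)*I/5*(-4/3) = (512*I/5)*(-4/3) = -2048*I/15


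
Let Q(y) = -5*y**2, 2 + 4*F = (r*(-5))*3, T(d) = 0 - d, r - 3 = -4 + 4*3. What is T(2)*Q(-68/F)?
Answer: 739840/27889 ≈ 26.528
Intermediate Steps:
r = 11 (r = 3 + (-4 + 4*3) = 3 + (-4 + 12) = 3 + 8 = 11)
T(d) = -d
F = -167/4 (F = -1/2 + ((11*(-5))*3)/4 = -1/2 + (-55*3)/4 = -1/2 + (1/4)*(-165) = -1/2 - 165/4 = -167/4 ≈ -41.750)
T(2)*Q(-68/F) = (-1*2)*(-5*(-68/(-167/4))**2) = -(-10)*(-68*(-4/167))**2 = -(-10)*(272/167)**2 = -(-10)*73984/27889 = -2*(-369920/27889) = 739840/27889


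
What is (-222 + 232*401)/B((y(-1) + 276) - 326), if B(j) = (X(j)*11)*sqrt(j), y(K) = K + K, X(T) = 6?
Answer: -46405*I*sqrt(13)/858 ≈ -195.01*I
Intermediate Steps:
y(K) = 2*K
B(j) = 66*sqrt(j) (B(j) = (6*11)*sqrt(j) = 66*sqrt(j))
(-222 + 232*401)/B((y(-1) + 276) - 326) = (-222 + 232*401)/((66*sqrt((2*(-1) + 276) - 326))) = (-222 + 93032)/((66*sqrt((-2 + 276) - 326))) = 92810/((66*sqrt(274 - 326))) = 92810/((66*sqrt(-52))) = 92810/((66*(2*I*sqrt(13)))) = 92810/((132*I*sqrt(13))) = 92810*(-I*sqrt(13)/1716) = -46405*I*sqrt(13)/858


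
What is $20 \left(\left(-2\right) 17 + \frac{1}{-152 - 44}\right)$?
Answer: $- \frac{33325}{49} \approx -680.1$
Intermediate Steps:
$20 \left(\left(-2\right) 17 + \frac{1}{-152 - 44}\right) = 20 \left(-34 + \frac{1}{-196}\right) = 20 \left(-34 - \frac{1}{196}\right) = 20 \left(- \frac{6665}{196}\right) = - \frac{33325}{49}$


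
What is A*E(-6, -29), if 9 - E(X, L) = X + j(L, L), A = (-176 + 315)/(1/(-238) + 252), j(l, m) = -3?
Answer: 595476/59975 ≈ 9.9287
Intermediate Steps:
A = 33082/59975 (A = 139/(-1/238 + 252) = 139/(59975/238) = 139*(238/59975) = 33082/59975 ≈ 0.55160)
E(X, L) = 12 - X (E(X, L) = 9 - (X - 3) = 9 - (-3 + X) = 9 + (3 - X) = 12 - X)
A*E(-6, -29) = 33082*(12 - 1*(-6))/59975 = 33082*(12 + 6)/59975 = (33082/59975)*18 = 595476/59975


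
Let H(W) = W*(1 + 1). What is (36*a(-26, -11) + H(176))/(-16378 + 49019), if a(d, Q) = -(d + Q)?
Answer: 1684/32641 ≈ 0.051592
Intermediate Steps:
H(W) = 2*W (H(W) = W*2 = 2*W)
a(d, Q) = -Q - d (a(d, Q) = -(Q + d) = -Q - d)
(36*a(-26, -11) + H(176))/(-16378 + 49019) = (36*(-1*(-11) - 1*(-26)) + 2*176)/(-16378 + 49019) = (36*(11 + 26) + 352)/32641 = (36*37 + 352)*(1/32641) = (1332 + 352)*(1/32641) = 1684*(1/32641) = 1684/32641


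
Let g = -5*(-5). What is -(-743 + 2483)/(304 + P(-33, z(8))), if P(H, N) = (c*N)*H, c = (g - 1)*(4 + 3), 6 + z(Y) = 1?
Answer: -435/7006 ≈ -0.062090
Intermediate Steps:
g = 25
z(Y) = -5 (z(Y) = -6 + 1 = -5)
c = 168 (c = (25 - 1)*(4 + 3) = 24*7 = 168)
P(H, N) = 168*H*N (P(H, N) = (168*N)*H = 168*H*N)
-(-743 + 2483)/(304 + P(-33, z(8))) = -(-743 + 2483)/(304 + 168*(-33)*(-5)) = -1740/(304 + 27720) = -1740/28024 = -1*435/7006 = -435/7006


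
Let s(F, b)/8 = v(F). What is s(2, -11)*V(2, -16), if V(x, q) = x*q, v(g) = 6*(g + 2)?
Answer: -6144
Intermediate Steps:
v(g) = 12 + 6*g (v(g) = 6*(2 + g) = 12 + 6*g)
V(x, q) = q*x
s(F, b) = 96 + 48*F (s(F, b) = 8*(12 + 6*F) = 96 + 48*F)
s(2, -11)*V(2, -16) = (96 + 48*2)*(-16*2) = (96 + 96)*(-32) = 192*(-32) = -6144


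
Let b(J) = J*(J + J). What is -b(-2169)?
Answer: -9409122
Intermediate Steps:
b(J) = 2*J² (b(J) = J*(2*J) = 2*J²)
-b(-2169) = -2*(-2169)² = -2*4704561 = -1*9409122 = -9409122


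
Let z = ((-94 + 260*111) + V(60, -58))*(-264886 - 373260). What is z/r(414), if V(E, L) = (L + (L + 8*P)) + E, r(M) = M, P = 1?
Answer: -9163138414/207 ≈ -4.4266e+7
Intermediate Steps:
V(E, L) = 8 + E + 2*L (V(E, L) = (L + (L + 8*1)) + E = (L + (L + 8)) + E = (L + (8 + L)) + E = (8 + 2*L) + E = 8 + E + 2*L)
z = -18326276828 (z = ((-94 + 260*111) + (8 + 60 + 2*(-58)))*(-264886 - 373260) = ((-94 + 28860) + (8 + 60 - 116))*(-638146) = (28766 - 48)*(-638146) = 28718*(-638146) = -18326276828)
z/r(414) = -18326276828/414 = -18326276828*1/414 = -9163138414/207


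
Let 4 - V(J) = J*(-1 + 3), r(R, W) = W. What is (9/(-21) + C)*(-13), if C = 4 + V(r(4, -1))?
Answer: -871/7 ≈ -124.43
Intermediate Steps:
V(J) = 4 - 2*J (V(J) = 4 - J*(-1 + 3) = 4 - J*2 = 4 - 2*J)
C = 10 (C = 4 + (4 - 2*(-1)) = 4 + (4 + 2) = 4 + 6 = 10)
(9/(-21) + C)*(-13) = (9/(-21) + 10)*(-13) = (9*(-1/21) + 10)*(-13) = (-3/7 + 10)*(-13) = (67/7)*(-13) = -871/7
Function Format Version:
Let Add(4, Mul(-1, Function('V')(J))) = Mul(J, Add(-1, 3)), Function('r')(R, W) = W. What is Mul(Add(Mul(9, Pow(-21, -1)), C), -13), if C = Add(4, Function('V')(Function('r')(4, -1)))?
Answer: Rational(-871, 7) ≈ -124.43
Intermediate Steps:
Function('V')(J) = Add(4, Mul(-2, J)) (Function('V')(J) = Add(4, Mul(-1, Mul(J, Add(-1, 3)))) = Add(4, Mul(-1, Mul(J, 2))) = Add(4, Mul(-1, Mul(2, J))) = Add(4, Mul(-2, J)))
C = 10 (C = Add(4, Add(4, Mul(-2, -1))) = Add(4, Add(4, 2)) = Add(4, 6) = 10)
Mul(Add(Mul(9, Pow(-21, -1)), C), -13) = Mul(Add(Mul(9, Pow(-21, -1)), 10), -13) = Mul(Add(Mul(9, Rational(-1, 21)), 10), -13) = Mul(Add(Rational(-3, 7), 10), -13) = Mul(Rational(67, 7), -13) = Rational(-871, 7)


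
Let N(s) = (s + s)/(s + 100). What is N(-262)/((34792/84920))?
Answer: 2781130/352269 ≈ 7.8949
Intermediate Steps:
N(s) = 2*s/(100 + s) (N(s) = (2*s)/(100 + s) = 2*s/(100 + s))
N(-262)/((34792/84920)) = (2*(-262)/(100 - 262))/((34792/84920)) = (2*(-262)/(-162))/((34792*(1/84920))) = (2*(-262)*(-1/162))/(4349/10615) = (262/81)*(10615/4349) = 2781130/352269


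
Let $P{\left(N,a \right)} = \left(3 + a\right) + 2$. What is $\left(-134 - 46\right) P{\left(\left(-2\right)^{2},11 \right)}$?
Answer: $-2880$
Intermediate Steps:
$P{\left(N,a \right)} = 5 + a$
$\left(-134 - 46\right) P{\left(\left(-2\right)^{2},11 \right)} = \left(-134 - 46\right) \left(5 + 11\right) = \left(-180\right) 16 = -2880$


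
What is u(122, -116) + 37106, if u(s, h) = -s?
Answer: 36984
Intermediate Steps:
u(122, -116) + 37106 = -1*122 + 37106 = -122 + 37106 = 36984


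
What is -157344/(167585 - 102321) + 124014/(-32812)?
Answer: -414263157/66920074 ≈ -6.1904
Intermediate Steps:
-157344/(167585 - 102321) + 124014/(-32812) = -157344/65264 + 124014*(-1/32812) = -157344*1/65264 - 62007/16406 = -9834/4079 - 62007/16406 = -414263157/66920074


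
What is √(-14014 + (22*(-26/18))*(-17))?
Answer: 4*I*√7579/3 ≈ 116.08*I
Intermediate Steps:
√(-14014 + (22*(-26/18))*(-17)) = √(-14014 + (22*(-26*1/18))*(-17)) = √(-14014 + (22*(-13/9))*(-17)) = √(-14014 - 286/9*(-17)) = √(-14014 + 4862/9) = √(-121264/9) = 4*I*√7579/3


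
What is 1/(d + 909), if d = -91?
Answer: 1/818 ≈ 0.0012225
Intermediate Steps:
1/(d + 909) = 1/(-91 + 909) = 1/818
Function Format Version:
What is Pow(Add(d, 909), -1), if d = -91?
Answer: Rational(1, 818) ≈ 0.0012225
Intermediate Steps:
Pow(Add(d, 909), -1) = Pow(Add(-91, 909), -1) = Pow(818, -1) = Rational(1, 818)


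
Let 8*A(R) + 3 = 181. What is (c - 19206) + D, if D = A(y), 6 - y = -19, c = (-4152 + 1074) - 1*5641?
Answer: -111611/4 ≈ -27903.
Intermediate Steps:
c = -8719 (c = -3078 - 5641 = -8719)
y = 25 (y = 6 - 1*(-19) = 6 + 19 = 25)
A(R) = 89/4 (A(R) = -3/8 + (⅛)*181 = -3/8 + 181/8 = 89/4)
D = 89/4 ≈ 22.250
(c - 19206) + D = (-8719 - 19206) + 89/4 = -27925 + 89/4 = -111611/4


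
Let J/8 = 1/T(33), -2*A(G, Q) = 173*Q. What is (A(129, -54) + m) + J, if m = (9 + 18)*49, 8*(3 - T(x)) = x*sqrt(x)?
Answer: 70650766/11787 - 704*sqrt(33)/11787 ≈ 5993.6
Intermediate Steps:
T(x) = 3 - x**(3/2)/8 (T(x) = 3 - x*sqrt(x)/8 = 3 - x**(3/2)/8)
A(G, Q) = -173*Q/2
J = 8/(3 - 33*sqrt(33)/8) ≈ -0.38654
m = 1323 (m = 27*49 = 1323)
(A(129, -54) + m) + J = (-173/2*(-54) + 1323) + (-512/11787 - 704*sqrt(33)/11787) = (4671 + 1323) + (-512/11787 - 704*sqrt(33)/11787) = 5994 + (-512/11787 - 704*sqrt(33)/11787) = 70650766/11787 - 704*sqrt(33)/11787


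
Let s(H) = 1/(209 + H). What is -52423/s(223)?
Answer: -22646736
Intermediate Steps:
-52423/s(223) = -52423/(1/(209 + 223)) = -52423/(1/432) = -52423/1/432 = -52423*432 = -22646736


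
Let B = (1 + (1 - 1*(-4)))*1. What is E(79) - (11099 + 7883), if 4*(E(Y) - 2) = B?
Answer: -37957/2 ≈ -18979.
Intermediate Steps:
B = 6 (B = (1 + (1 + 4))*1 = (1 + 5)*1 = 6*1 = 6)
E(Y) = 7/2 (E(Y) = 2 + (¼)*6 = 2 + 3/2 = 7/2)
E(79) - (11099 + 7883) = 7/2 - (11099 + 7883) = 7/2 - 1*18982 = 7/2 - 18982 = -37957/2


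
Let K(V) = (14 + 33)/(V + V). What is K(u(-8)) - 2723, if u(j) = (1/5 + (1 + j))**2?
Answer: -6294401/2312 ≈ -2722.5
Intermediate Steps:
u(j) = (6/5 + j)**2 (u(j) = (1/5 + (1 + j))**2 = (6/5 + j)**2)
K(V) = 47/(2*V) (K(V) = 47/((2*V)) = 47*(1/(2*V)) = 47/(2*V))
K(u(-8)) - 2723 = 47/(2*(((6 + 5*(-8))**2/25))) - 2723 = 47/(2*(((6 - 40)**2/25))) - 2723 = 47/(2*(((1/25)*(-34)**2))) - 2723 = 47/(2*(((1/25)*1156))) - 2723 = 47/(2*(1156/25)) - 2723 = (47/2)*(25/1156) - 2723 = 1175/2312 - 2723 = -6294401/2312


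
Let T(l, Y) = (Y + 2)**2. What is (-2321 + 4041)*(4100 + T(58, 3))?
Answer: 7095000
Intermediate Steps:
T(l, Y) = (2 + Y)**2
(-2321 + 4041)*(4100 + T(58, 3)) = (-2321 + 4041)*(4100 + (2 + 3)**2) = 1720*(4100 + 5**2) = 1720*(4100 + 25) = 1720*4125 = 7095000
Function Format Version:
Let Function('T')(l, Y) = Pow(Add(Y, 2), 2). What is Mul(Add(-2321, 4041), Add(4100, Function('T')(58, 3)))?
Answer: 7095000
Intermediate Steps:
Function('T')(l, Y) = Pow(Add(2, Y), 2)
Mul(Add(-2321, 4041), Add(4100, Function('T')(58, 3))) = Mul(Add(-2321, 4041), Add(4100, Pow(Add(2, 3), 2))) = Mul(1720, Add(4100, Pow(5, 2))) = Mul(1720, Add(4100, 25)) = Mul(1720, 4125) = 7095000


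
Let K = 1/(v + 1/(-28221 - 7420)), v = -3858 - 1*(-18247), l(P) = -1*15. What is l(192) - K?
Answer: -7692610861/512838348 ≈ -15.000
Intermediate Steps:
l(P) = -15
v = 14389 (v = -3858 + 18247 = 14389)
K = 35641/512838348 (K = 1/(14389 + 1/(-28221 - 7420)) = 1/(14389 + 1/(-35641)) = 1/(14389 - 1/35641) = 1/(512838348/35641) = 35641/512838348 ≈ 6.9498e-5)
l(192) - K = -15 - 1*35641/512838348 = -15 - 35641/512838348 = -7692610861/512838348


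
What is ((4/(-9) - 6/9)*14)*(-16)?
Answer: 2240/9 ≈ 248.89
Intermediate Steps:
((4/(-9) - 6/9)*14)*(-16) = ((4*(-⅑) - 6*⅑)*14)*(-16) = ((-4/9 - ⅔)*14)*(-16) = -10/9*14*(-16) = -140/9*(-16) = 2240/9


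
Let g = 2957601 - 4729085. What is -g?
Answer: 1771484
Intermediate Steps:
g = -1771484
-g = -1*(-1771484) = 1771484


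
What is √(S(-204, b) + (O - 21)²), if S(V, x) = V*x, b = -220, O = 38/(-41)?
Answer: √76251481/41 ≈ 212.98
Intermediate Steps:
O = -38/41 (O = 38*(-1/41) = -38/41 ≈ -0.92683)
√(S(-204, b) + (O - 21)²) = √(-204*(-220) + (-38/41 - 21)²) = √(44880 + (-899/41)²) = √(44880 + 808201/1681) = √(76251481/1681) = √76251481/41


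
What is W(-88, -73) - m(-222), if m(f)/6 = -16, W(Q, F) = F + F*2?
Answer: -123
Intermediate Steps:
W(Q, F) = 3*F (W(Q, F) = F + 2*F = 3*F)
m(f) = -96 (m(f) = 6*(-16) = -96)
W(-88, -73) - m(-222) = 3*(-73) - 1*(-96) = -219 + 96 = -123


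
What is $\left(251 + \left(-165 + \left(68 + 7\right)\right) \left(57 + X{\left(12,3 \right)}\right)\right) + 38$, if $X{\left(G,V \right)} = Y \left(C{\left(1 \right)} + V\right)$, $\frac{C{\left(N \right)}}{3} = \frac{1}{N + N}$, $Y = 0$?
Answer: $-4841$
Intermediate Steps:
$C{\left(N \right)} = \frac{3}{2 N}$ ($C{\left(N \right)} = \frac{3}{N + N} = \frac{3}{2 N}$)
$X{\left(G,V \right)} = 0$ ($X{\left(G,V \right)} = 0 \left(\frac{3}{2 \cdot 1} + V\right) = 0 \left(\frac{3}{2} \cdot 1 + V\right) = 0 \left(\frac{3}{2} + V\right) = 0$)
$\left(251 + \left(-165 + \left(68 + 7\right)\right) \left(57 + X{\left(12,3 \right)}\right)\right) + 38 = \left(251 + \left(-165 + \left(68 + 7\right)\right) \left(57 + 0\right)\right) + 38 = \left(251 + \left(-165 + 75\right) 57\right) + 38 = \left(251 - 5130\right) + 38 = -4879 + 38 = -4841$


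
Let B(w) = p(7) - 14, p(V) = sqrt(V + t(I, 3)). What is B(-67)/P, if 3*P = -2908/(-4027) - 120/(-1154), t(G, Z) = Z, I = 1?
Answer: -48795159/959768 + 6970737*sqrt(10)/1919536 ≈ -39.357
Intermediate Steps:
P = 1919536/6970737 (P = (-2908/(-4027) - 120/(-1154))/3 = (-2908*(-1/4027) - 120*(-1/1154))/3 = (2908/4027 + 60/577)/3 = (1/3)*(1919536/2323579) = 1919536/6970737 ≈ 0.27537)
p(V) = sqrt(3 + V) (p(V) = sqrt(V + 3) = sqrt(3 + V))
B(w) = -14 + sqrt(10) (B(w) = sqrt(3 + 7) - 14 = sqrt(10) - 14 = -14 + sqrt(10))
B(-67)/P = (-14 + sqrt(10))/(1919536/6970737) = (-14 + sqrt(10))*(6970737/1919536) = -48795159/959768 + 6970737*sqrt(10)/1919536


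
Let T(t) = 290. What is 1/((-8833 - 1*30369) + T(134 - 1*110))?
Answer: -1/38912 ≈ -2.5699e-5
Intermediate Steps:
1/((-8833 - 1*30369) + T(134 - 1*110)) = 1/((-8833 - 1*30369) + 290) = 1/((-8833 - 30369) + 290) = 1/(-39202 + 290) = 1/(-38912) = -1/38912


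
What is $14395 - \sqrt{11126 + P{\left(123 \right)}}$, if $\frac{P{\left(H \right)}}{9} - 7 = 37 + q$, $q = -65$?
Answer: $14395 - \sqrt{10937} \approx 14290.0$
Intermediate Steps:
$P{\left(H \right)} = -189$ ($P{\left(H \right)} = 63 + 9 \left(37 - 65\right) = 63 + 9 \left(-28\right) = 63 - 252 = -189$)
$14395 - \sqrt{11126 + P{\left(123 \right)}} = 14395 - \sqrt{11126 - 189} = 14395 - \sqrt{10937}$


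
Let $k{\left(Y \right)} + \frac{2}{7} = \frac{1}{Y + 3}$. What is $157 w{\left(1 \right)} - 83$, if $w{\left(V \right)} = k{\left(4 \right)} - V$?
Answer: $- \frac{1837}{7} \approx -262.43$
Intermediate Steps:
$k{\left(Y \right)} = - \frac{2}{7} + \frac{1}{3 + Y}$ ($k{\left(Y \right)} = - \frac{2}{7} + \frac{1}{Y + 3} = - \frac{2}{7} + \frac{1}{3 + Y}$)
$w{\left(V \right)} = - \frac{1}{7} - V$ ($w{\left(V \right)} = \frac{1 - 8}{7 \left(3 + 4\right)} - V = \frac{1 - 8}{7 \cdot 7} - V = \frac{1}{7} \cdot \frac{1}{7} \left(-7\right) - V = - \frac{1}{7} - V$)
$157 w{\left(1 \right)} - 83 = 157 \left(- \frac{1}{7} - 1\right) - 83 = 157 \left(- \frac{8}{7}\right) - 83 = - \frac{1256}{7} - 83 = - \frac{1837}{7}$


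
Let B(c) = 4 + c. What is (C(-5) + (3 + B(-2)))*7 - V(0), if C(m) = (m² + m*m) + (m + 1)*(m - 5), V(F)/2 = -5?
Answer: 675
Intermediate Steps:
V(F) = -10 (V(F) = 2*(-5) = -10)
C(m) = 2*m² + (1 + m)*(-5 + m) (C(m) = (m² + m²) + (1 + m)*(-5 + m) = 2*m² + (1 + m)*(-5 + m))
(C(-5) + (3 + B(-2)))*7 - V(0) = ((-5 - 4*(-5) + 3*(-5)²) + (3 + (4 - 2)))*7 - 1*(-10) = ((-5 + 20 + 3*25) + (3 + 2))*7 + 10 = ((-5 + 20 + 75) + 5)*7 + 10 = (90 + 5)*7 + 10 = 95*7 + 10 = 665 + 10 = 675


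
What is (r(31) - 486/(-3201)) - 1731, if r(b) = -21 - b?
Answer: -1902299/1067 ≈ -1782.8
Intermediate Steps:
(r(31) - 486/(-3201)) - 1731 = ((-21 - 1*31) - 486/(-3201)) - 1731 = ((-21 - 31) - 486*(-1/3201)) - 1731 = (-52 + 162/1067) - 1731 = -55322/1067 - 1731 = -1902299/1067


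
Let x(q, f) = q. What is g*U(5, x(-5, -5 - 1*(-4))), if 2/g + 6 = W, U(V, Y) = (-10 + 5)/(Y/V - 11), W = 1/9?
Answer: -15/106 ≈ -0.14151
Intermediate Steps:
W = 1/9 ≈ 0.11111
U(V, Y) = -5/(-11 + Y/V)
g = -18/53 (g = 2/(-6 + 1/9) = 2/(-53/9) = 2*(-9/53) = -18/53 ≈ -0.33962)
g*U(5, x(-5, -5 - 1*(-4))) = -90*5/(53*(-1*(-5) + 11*5)) = -90*5/(53*(5 + 55)) = -90*5/(53*60) = -18/53*5/12 = -15/106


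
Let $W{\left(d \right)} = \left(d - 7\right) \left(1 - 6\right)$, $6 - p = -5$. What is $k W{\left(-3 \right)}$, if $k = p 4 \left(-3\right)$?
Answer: $-6600$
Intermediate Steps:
$p = 11$ ($p = 6 - -5 = 6 + 5 = 11$)
$W{\left(d \right)} = 35 - 5 d$ ($W{\left(d \right)} = \left(-7 + d\right) \left(-5\right) = 35 - 5 d$)
$k = -132$ ($k = 11 \cdot 4 \left(-3\right) = 44 \left(-3\right) = -132$)
$k W{\left(-3 \right)} = - 132 \left(35 - -15\right) = - 132 \left(35 + 15\right) = \left(-132\right) 50 = -6600$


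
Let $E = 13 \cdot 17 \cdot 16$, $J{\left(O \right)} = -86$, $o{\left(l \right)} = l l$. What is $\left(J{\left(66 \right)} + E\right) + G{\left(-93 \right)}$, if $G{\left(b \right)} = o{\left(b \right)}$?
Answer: $12099$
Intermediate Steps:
$o{\left(l \right)} = l^{2}$
$E = 3536$ ($E = 221 \cdot 16 = 3536$)
$G{\left(b \right)} = b^{2}$
$\left(J{\left(66 \right)} + E\right) + G{\left(-93 \right)} = \left(-86 + 3536\right) + \left(-93\right)^{2} = 3450 + 8649 = 12099$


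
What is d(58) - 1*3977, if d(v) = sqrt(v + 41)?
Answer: -3977 + 3*sqrt(11) ≈ -3967.1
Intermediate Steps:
d(v) = sqrt(41 + v)
d(58) - 1*3977 = sqrt(41 + 58) - 1*3977 = sqrt(99) - 3977 = 3*sqrt(11) - 3977 = -3977 + 3*sqrt(11)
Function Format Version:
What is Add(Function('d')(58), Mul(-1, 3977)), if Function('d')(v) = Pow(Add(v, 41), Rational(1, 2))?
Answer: Add(-3977, Mul(3, Pow(11, Rational(1, 2)))) ≈ -3967.1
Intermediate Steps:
Function('d')(v) = Pow(Add(41, v), Rational(1, 2))
Add(Function('d')(58), Mul(-1, 3977)) = Add(Pow(Add(41, 58), Rational(1, 2)), Mul(-1, 3977)) = Add(Pow(99, Rational(1, 2)), -3977) = Add(Mul(3, Pow(11, Rational(1, 2))), -3977) = Add(-3977, Mul(3, Pow(11, Rational(1, 2))))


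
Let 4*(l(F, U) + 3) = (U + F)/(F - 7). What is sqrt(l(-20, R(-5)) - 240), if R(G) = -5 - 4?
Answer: 7*I*sqrt(1605)/18 ≈ 15.58*I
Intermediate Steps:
R(G) = -9
l(F, U) = -3 + (F + U)/(4*(-7 + F)) (l(F, U) = -3 + ((U + F)/(F - 7))/4 = -3 + ((F + U)/(-7 + F))/4 = -3 + (F + U)/(4*(-7 + F)))
sqrt(l(-20, R(-5)) - 240) = sqrt((84 - 9 - 11*(-20))/(4*(-7 - 20)) - 240) = sqrt((1/4)*(84 - 9 + 220)/(-27) - 240) = sqrt((1/4)*(-1/27)*295 - 240) = sqrt(-295/108 - 240) = sqrt(-26215/108) = 7*I*sqrt(1605)/18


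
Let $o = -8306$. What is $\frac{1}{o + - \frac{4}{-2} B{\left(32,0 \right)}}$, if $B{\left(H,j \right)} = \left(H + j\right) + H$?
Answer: $- \frac{1}{8178} \approx -0.00012228$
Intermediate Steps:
$B{\left(H,j \right)} = j + 2 H$
$\frac{1}{o + - \frac{4}{-2} B{\left(32,0 \right)}} = \frac{1}{-8306 + - \frac{4}{-2} \left(0 + 2 \cdot 32\right)} = \frac{1}{-8306 + \left(-4\right) \left(- \frac{1}{2}\right) \left(0 + 64\right)} = \frac{1}{-8306 + 2 \cdot 64} = \frac{1}{-8306 + 128} = \frac{1}{-8178} = - \frac{1}{8178}$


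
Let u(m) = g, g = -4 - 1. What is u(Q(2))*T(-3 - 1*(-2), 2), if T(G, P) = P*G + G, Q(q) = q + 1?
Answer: 15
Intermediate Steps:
Q(q) = 1 + q
g = -5
u(m) = -5
T(G, P) = G + G*P (T(G, P) = G*P + G = G + G*P)
u(Q(2))*T(-3 - 1*(-2), 2) = -5*(-3 - 1*(-2))*(1 + 2) = -5*(-3 + 2)*3 = -(-5)*3 = -5*(-3) = 15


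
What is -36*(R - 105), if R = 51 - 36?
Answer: 3240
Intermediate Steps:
R = 15
-36*(R - 105) = -36*(15 - 105) = -36*(-90) = 3240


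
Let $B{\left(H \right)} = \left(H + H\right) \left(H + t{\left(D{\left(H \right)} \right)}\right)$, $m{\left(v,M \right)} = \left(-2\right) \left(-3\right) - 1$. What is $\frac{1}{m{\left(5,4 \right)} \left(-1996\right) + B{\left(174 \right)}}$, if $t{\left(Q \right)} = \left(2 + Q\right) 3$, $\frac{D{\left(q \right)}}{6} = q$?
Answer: $\frac{1}{1142596} \approx 8.752 \cdot 10^{-7}$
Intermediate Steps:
$D{\left(q \right)} = 6 q$
$m{\left(v,M \right)} = 5$ ($m{\left(v,M \right)} = 6 - 1 = 5$)
$t{\left(Q \right)} = 6 + 3 Q$
$B{\left(H \right)} = 2 H \left(6 + 19 H\right)$ ($B{\left(H \right)} = \left(H + H\right) \left(H + \left(6 + 3 \cdot 6 H\right)\right) = 2 H \left(H + \left(6 + 18 H\right)\right) = 2 H \left(6 + 19 H\right)$)
$\frac{1}{m{\left(5,4 \right)} \left(-1996\right) + B{\left(174 \right)}} = \frac{1}{5 \left(-1996\right) + 2 \cdot 174 \left(6 + 19 \cdot 174\right)} = \frac{1}{-9980 + 2 \cdot 174 \left(6 + 3306\right)} = \frac{1}{-9980 + 2 \cdot 174 \cdot 3312} = \frac{1}{-9980 + 1152576} = \frac{1}{1142596}$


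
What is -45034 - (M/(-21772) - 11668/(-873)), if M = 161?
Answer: -856213151647/19006956 ≈ -45047.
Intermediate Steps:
-45034 - (M/(-21772) - 11668/(-873)) = -45034 - (161/(-21772) - 11668/(-873)) = -45034 - (161*(-1/21772) - 11668*(-1/873)) = -45034 - (-161/21772 + 11668/873) = -45034 - 1*253895143/19006956 = -45034 - 253895143/19006956 = -856213151647/19006956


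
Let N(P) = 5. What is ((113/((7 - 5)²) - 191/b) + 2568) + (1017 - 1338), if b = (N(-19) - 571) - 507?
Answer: 9766137/4292 ≈ 2275.4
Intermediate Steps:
b = -1073 (b = (5 - 571) - 507 = -566 - 507 = -1073)
((113/((7 - 5)²) - 191/b) + 2568) + (1017 - 1338) = ((113/((7 - 5)²) - 191/(-1073)) + 2568) + (1017 - 1338) = ((113/(2²) - 191*(-1/1073)) + 2568) - 321 = ((113/4 + 191/1073) + 2568) - 321 = (122013/4292 + 2568) - 321 = 11143869/4292 - 321 = 9766137/4292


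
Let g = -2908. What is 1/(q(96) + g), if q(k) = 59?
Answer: -1/2849 ≈ -0.00035100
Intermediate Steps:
1/(q(96) + g) = 1/(59 - 2908) = 1/(-2849) = -1/2849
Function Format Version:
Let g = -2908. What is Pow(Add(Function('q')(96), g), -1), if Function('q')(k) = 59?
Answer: Rational(-1, 2849) ≈ -0.00035100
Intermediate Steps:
Pow(Add(Function('q')(96), g), -1) = Pow(Add(59, -2908), -1) = Pow(-2849, -1) = Rational(-1, 2849)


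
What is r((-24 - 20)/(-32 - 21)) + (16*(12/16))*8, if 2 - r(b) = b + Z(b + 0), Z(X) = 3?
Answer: 4991/53 ≈ 94.170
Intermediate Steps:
r(b) = -1 - b (r(b) = 2 - (b + 3) = 2 - (3 + b) = 2 + (-3 - b) = -1 - b)
r((-24 - 20)/(-32 - 21)) + (16*(12/16))*8 = (-1 - (-24 - 20)/(-32 - 21)) + (16*(12/16))*8 = (-1 - (-44)/(-53)) + (16*(12*(1/16)))*8 = (-1 - (-44)*(-1)/53) + (16*(¾))*8 = (-1 - 1*44/53) + 12*8 = (-1 - 44/53) + 96 = -97/53 + 96 = 4991/53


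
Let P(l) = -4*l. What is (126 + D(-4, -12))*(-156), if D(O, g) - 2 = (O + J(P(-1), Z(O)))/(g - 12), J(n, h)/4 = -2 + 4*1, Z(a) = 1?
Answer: -19942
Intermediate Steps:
J(n, h) = 8 (J(n, h) = 4*(-2 + 4*1) = 4*(-2 + 4) = 4*2 = 8)
D(O, g) = 2 + (8 + O)/(-12 + g) (D(O, g) = 2 + (O + 8)/(g - 12) = 2 + (8 + O)/(-12 + g))
(126 + D(-4, -12))*(-156) = (126 + (-16 - 4 + 2*(-12))/(-12 - 12))*(-156) = (126 + (-16 - 4 - 24)/(-24))*(-156) = (126 - 1/24*(-44))*(-156) = (126 + 11/6)*(-156) = (767/6)*(-156) = -19942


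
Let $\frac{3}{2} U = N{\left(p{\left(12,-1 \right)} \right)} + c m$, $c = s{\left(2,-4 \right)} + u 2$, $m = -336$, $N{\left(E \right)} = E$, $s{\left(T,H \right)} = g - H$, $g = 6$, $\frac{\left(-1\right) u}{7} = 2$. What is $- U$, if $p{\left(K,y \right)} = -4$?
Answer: $- \frac{12088}{3} \approx -4029.3$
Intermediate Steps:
$u = -14$ ($u = \left(-7\right) 2 = -14$)
$s{\left(T,H \right)} = 6 - H$
$c = -18$ ($c = \left(6 - -4\right) - 28 = \left(6 + 4\right) - 28 = 10 - 28 = -18$)
$U = \frac{12088}{3}$ ($U = \frac{2 \left(-4 - -6048\right)}{3} = \frac{2 \left(-4 + 6048\right)}{3} = \frac{2}{3} \cdot 6044 = \frac{12088}{3} \approx 4029.3$)
$- U = \left(-1\right) \frac{12088}{3} = - \frac{12088}{3}$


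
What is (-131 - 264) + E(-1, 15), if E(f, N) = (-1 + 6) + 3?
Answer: -387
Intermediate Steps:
E(f, N) = 8 (E(f, N) = 5 + 3 = 8)
(-131 - 264) + E(-1, 15) = (-131 - 264) + 8 = -395 + 8 = -387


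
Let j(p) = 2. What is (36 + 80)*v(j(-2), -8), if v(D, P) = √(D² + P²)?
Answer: 232*√17 ≈ 956.56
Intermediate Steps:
(36 + 80)*v(j(-2), -8) = (36 + 80)*√(2² + (-8)²) = 116*√(4 + 64) = 116*√68 = 116*(2*√17) = 232*√17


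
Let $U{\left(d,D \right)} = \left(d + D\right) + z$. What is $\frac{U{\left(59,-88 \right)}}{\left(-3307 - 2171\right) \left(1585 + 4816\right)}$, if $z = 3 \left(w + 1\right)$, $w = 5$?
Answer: $\frac{1}{3187698} \approx 3.1371 \cdot 10^{-7}$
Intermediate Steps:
$z = 18$ ($z = 3 \left(5 + 1\right) = 3 \cdot 6 = 18$)
$U{\left(d,D \right)} = 18 + D + d$ ($U{\left(d,D \right)} = \left(d + D\right) + 18 = \left(D + d\right) + 18 = 18 + D + d$)
$\frac{U{\left(59,-88 \right)}}{\left(-3307 - 2171\right) \left(1585 + 4816\right)} = \frac{18 - 88 + 59}{\left(-3307 - 2171\right) \left(1585 + 4816\right)} = - \frac{11}{\left(-5478\right) 6401} = - \frac{11}{-35064678} = \left(-11\right) \left(- \frac{1}{35064678}\right) = \frac{1}{3187698}$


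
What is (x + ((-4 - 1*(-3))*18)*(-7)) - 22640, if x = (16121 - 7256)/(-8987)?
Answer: -202342183/8987 ≈ -22515.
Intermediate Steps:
x = -8865/8987 (x = 8865*(-1/8987) = -8865/8987 ≈ -0.98642)
(x + ((-4 - 1*(-3))*18)*(-7)) - 22640 = (-8865/8987 + ((-4 - 1*(-3))*18)*(-7)) - 22640 = (-8865/8987 + ((-4 + 3)*18)*(-7)) - 22640 = (-8865/8987 - 1*18*(-7)) - 22640 = (-8865/8987 - 18*(-7)) - 22640 = (-8865/8987 + 126) - 22640 = 1123497/8987 - 22640 = -202342183/8987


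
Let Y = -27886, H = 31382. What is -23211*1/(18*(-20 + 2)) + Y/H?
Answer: 39965141/564876 ≈ 70.750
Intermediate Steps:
-23211*1/(18*(-20 + 2)) + Y/H = -23211*1/(18*(-20 + 2)) - 27886/31382 = -23211/(18*(-18)) - 27886*1/31382 = -23211/(-324) - 13943/15691 = -23211*(-1/324) - 13943/15691 = 2579/36 - 13943/15691 = 39965141/564876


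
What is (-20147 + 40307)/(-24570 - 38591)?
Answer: -2880/9023 ≈ -0.31918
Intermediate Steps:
(-20147 + 40307)/(-24570 - 38591) = 20160/(-63161) = 20160*(-1/63161) = -2880/9023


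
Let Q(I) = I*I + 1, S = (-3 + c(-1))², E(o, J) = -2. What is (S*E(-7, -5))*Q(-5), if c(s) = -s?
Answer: -208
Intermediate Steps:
S = 4 (S = (-3 - 1*(-1))² = (-3 + 1)² = (-2)² = 4)
Q(I) = 1 + I² (Q(I) = I² + 1 = 1 + I²)
(S*E(-7, -5))*Q(-5) = (4*(-2))*(1 + (-5)²) = -8*(1 + 25) = -8*26 = -208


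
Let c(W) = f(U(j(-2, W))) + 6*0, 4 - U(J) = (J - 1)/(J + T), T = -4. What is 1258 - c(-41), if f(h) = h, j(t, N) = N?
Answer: 18824/15 ≈ 1254.9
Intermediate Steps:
U(J) = 4 - (-1 + J)/(-4 + J) (U(J) = 4 - (J - 1)/(J - 4) = 4 - (-1 + J)/(-4 + J))
c(W) = 3*(-5 + W)/(-4 + W) (c(W) = 3*(-5 + W)/(-4 + W) + 6*0 = 3*(-5 + W)/(-4 + W) + 0 = 3*(-5 + W)/(-4 + W))
1258 - c(-41) = 1258 - 3*(-5 - 41)/(-4 - 41) = 1258 - 3*(-46)/(-45) = 1258 - 3*(-1)*(-46)/45 = 1258 - 1*46/15 = 1258 - 46/15 = 18824/15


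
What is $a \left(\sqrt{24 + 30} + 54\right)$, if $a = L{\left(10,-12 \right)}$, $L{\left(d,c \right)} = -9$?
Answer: $-486 - 27 \sqrt{6} \approx -552.14$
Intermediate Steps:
$a = -9$
$a \left(\sqrt{24 + 30} + 54\right) = - 9 \left(\sqrt{24 + 30} + 54\right) = - 9 \left(\sqrt{54} + 54\right) = - 9 \left(3 \sqrt{6} + 54\right) = - 9 \left(54 + 3 \sqrt{6}\right) = -486 - 27 \sqrt{6}$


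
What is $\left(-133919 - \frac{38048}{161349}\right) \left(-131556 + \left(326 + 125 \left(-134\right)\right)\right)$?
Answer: $\frac{3197512592596420}{161349} \approx 1.9817 \cdot 10^{10}$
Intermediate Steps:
$\left(-133919 - \frac{38048}{161349}\right) \left(-131556 + \left(326 + 125 \left(-134\right)\right)\right) = \left(-133919 - \frac{38048}{161349}\right) \left(-131556 + \left(326 - 16750\right)\right) = \left(-133919 - \frac{38048}{161349}\right) \left(-131556 - 16424\right) = \left(- \frac{21607734779}{161349}\right) \left(-147980\right) = \frac{3197512592596420}{161349}$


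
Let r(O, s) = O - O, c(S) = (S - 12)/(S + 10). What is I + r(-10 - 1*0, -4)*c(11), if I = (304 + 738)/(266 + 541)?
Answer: 1042/807 ≈ 1.2912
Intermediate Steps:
I = 1042/807 ≈ 1.2912
c(S) = (-12 + S)/(10 + S)
r(O, s) = 0
I + r(-10 - 1*0, -4)*c(11) = 1042/807 + 0*((-12 + 11)/(10 + 11)) = 1042/807 + 0*(-1/21) = 1042/807 + 0 = 1042/807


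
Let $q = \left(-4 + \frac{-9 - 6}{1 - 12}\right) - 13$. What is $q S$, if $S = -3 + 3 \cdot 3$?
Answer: $- \frac{1032}{11} \approx -93.818$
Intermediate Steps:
$S = 6$ ($S = -3 + 9 = 6$)
$q = - \frac{172}{11}$ ($q = \left(-4 - \frac{15}{-11}\right) - 13 = \left(-4 - - \frac{15}{11}\right) - 13 = \left(-4 + \frac{15}{11}\right) - 13 = - \frac{29}{11} - 13 = - \frac{172}{11} \approx -15.636$)
$q S = \left(- \frac{172}{11}\right) 6 = - \frac{1032}{11}$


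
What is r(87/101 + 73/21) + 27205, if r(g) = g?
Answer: 57711005/2121 ≈ 27209.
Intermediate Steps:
r(87/101 + 73/21) + 27205 = (87/101 + 73/21) + 27205 = 9200/2121 + 27205 = 57711005/2121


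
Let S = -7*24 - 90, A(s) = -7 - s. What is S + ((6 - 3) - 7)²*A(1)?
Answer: -386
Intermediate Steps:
S = -258 (S = -168 - 90 = -258)
S + ((6 - 3) - 7)²*A(1) = -258 + ((6 - 3) - 7)²*(-7 - 1*1) = -258 + (3 - 7)²*(-7 - 1) = -258 + (-4)²*(-8) = -258 + 16*(-8) = -258 - 128 = -386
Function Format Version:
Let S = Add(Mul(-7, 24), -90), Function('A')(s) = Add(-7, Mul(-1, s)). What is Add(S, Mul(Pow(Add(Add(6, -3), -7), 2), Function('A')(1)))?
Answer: -386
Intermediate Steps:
S = -258 (S = Add(-168, -90) = -258)
Add(S, Mul(Pow(Add(Add(6, -3), -7), 2), Function('A')(1))) = Add(-258, Mul(Pow(Add(Add(6, -3), -7), 2), Add(-7, Mul(-1, 1)))) = Add(-258, Mul(Pow(Add(3, -7), 2), Add(-7, -1))) = Add(-258, Mul(Pow(-4, 2), -8)) = Add(-258, Mul(16, -8)) = Add(-258, -128) = -386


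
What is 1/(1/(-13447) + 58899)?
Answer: 13447/792014852 ≈ 1.6978e-5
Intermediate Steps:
1/(1/(-13447) + 58899) = 1/(-1/13447 + 58899) = 1/(792014852/13447) = 13447/792014852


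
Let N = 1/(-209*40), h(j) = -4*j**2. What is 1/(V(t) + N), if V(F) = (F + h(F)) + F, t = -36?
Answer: -8360/43940161 ≈ -0.00019026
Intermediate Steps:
N = -1/8360 (N = 1/(-8360) = -1/8360 ≈ -0.00011962)
V(F) = -4*F**2 + 2*F (V(F) = (F - 4*F**2) + F = -4*F**2 + 2*F)
1/(V(t) + N) = 1/(2*(-36)*(1 - 2*(-36)) - 1/8360) = 1/(2*(-36)*(1 + 72) - 1/8360) = 1/(2*(-36)*73 - 1/8360) = 1/(-5256 - 1/8360) = 1/(-43940161/8360) = -8360/43940161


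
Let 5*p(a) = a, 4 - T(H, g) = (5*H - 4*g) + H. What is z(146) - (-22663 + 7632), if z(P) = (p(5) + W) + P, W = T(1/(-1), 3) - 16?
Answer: 15184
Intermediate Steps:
T(H, g) = 4 - 6*H + 4*g (T(H, g) = 4 - ((5*H - 4*g) + H) = 4 - ((-4*g + 5*H) + H) = 4 - (-4*g + 6*H) = 4 + (-6*H + 4*g) = 4 - 6*H + 4*g)
W = 6 (W = (4 - 6/(-1) + 4*3) - 16 = (4 - 6*(-1) + 12) - 16 = (4 + 6 + 12) - 16 = 22 - 16 = 6)
p(a) = a/5
z(P) = 7 + P (z(P) = ((1/5)*5 + 6) + P = (1 + 6) + P = 7 + P)
z(146) - (-22663 + 7632) = (7 + 146) - (-22663 + 7632) = 153 - 1*(-15031) = 153 + 15031 = 15184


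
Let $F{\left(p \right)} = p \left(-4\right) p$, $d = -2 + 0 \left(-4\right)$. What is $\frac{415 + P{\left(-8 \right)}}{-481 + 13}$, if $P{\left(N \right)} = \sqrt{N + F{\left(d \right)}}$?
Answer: $- \frac{415}{468} - \frac{i \sqrt{6}}{234} \approx -0.88675 - 0.010468 i$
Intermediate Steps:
$d = -2$ ($d = -2 + 0 = -2$)
$F{\left(p \right)} = - 4 p^{2}$ ($F{\left(p \right)} = - 4 p p = - 4 p^{2}$)
$P{\left(N \right)} = \sqrt{-16 + N}$ ($P{\left(N \right)} = \sqrt{N - 4 \left(-2\right)^{2}} = \sqrt{N - 16} = \sqrt{-16 + N}$)
$\frac{415 + P{\left(-8 \right)}}{-481 + 13} = \frac{415 + \sqrt{-16 - 8}}{-481 + 13} = \frac{415 + \sqrt{-24}}{-468} = \left(415 + 2 i \sqrt{6}\right) \left(- \frac{1}{468}\right) = - \frac{415}{468} - \frac{i \sqrt{6}}{234}$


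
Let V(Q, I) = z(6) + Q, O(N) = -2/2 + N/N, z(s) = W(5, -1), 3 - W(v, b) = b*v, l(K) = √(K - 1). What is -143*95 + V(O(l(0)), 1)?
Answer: -13577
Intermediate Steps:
l(K) = √(-1 + K)
W(v, b) = 3 - b*v
z(s) = 8 (z(s) = 3 - 1*(-1)*5 = 3 + 5 = 8)
O(N) = 0 (O(N) = -2*½ + 1 = -1 + 1 = 0)
V(Q, I) = 8 + Q
-143*95 + V(O(l(0)), 1) = -143*95 + (8 + 0) = -13585 + 8 = -13577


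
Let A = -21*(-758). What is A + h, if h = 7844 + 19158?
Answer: 42920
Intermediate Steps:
h = 27002
A = 15918
A + h = 15918 + 27002 = 42920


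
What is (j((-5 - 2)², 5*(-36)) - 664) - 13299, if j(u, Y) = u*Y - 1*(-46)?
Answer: -22737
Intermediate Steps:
j(u, Y) = 46 + Y*u (j(u, Y) = Y*u + 46 = 46 + Y*u)
(j((-5 - 2)², 5*(-36)) - 664) - 13299 = ((46 + (5*(-36))*(-5 - 2)²) - 664) - 13299 = ((46 - 180*(-7)²) - 664) - 13299 = ((46 - 180*49) - 664) - 13299 = ((46 - 8820) - 664) - 13299 = (-8774 - 664) - 13299 = -9438 - 13299 = -22737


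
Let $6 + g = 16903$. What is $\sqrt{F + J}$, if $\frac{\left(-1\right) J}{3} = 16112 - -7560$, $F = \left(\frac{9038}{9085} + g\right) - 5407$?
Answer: $\frac{4 i \sqrt{307064296570}}{9085} \approx 243.98 i$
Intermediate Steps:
$g = 16897$ ($g = -6 + 16903 = 16897$)
$F = \frac{104395688}{9085}$ ($F = \left(\frac{9038}{9085} + 16897\right) - 5407 = \frac{153518283}{9085} - 5407 = \frac{104395688}{9085} \approx 11491.0$)
$J = -71016$ ($J = - 3 \left(16112 - -7560\right) = - 3 \left(16112 + 7560\right) = \left(-3\right) 23672 = -71016$)
$\sqrt{F + J} = \sqrt{\frac{104395688}{9085} - 71016} = \sqrt{- \frac{540784672}{9085}} = \frac{4 i \sqrt{307064296570}}{9085}$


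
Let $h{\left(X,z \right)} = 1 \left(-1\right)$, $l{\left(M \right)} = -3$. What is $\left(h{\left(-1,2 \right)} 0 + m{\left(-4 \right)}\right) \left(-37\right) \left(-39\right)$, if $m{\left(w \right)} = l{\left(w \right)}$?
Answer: $-4329$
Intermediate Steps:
$m{\left(w \right)} = -3$
$h{\left(X,z \right)} = -1$
$\left(h{\left(-1,2 \right)} 0 + m{\left(-4 \right)}\right) \left(-37\right) \left(-39\right) = \left(\left(-1\right) 0 - 3\right) \left(-37\right) \left(-39\right) = \left(0 - 3\right) \left(-37\right) \left(-39\right) = \left(-3\right) \left(-37\right) \left(-39\right) = 111 \left(-39\right) = -4329$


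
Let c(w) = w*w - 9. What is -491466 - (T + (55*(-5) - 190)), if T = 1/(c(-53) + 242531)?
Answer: -120457766332/245331 ≈ -4.9100e+5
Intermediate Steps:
c(w) = -9 + w² (c(w) = w² - 9 = -9 + w²)
T = 1/245331 (T = 1/((-9 + (-53)²) + 242531) = 1/((-9 + 2809) + 242531) = 1/(2800 + 242531) = 1/245331 ≈ 4.0761e-6)
-491466 - (T + (55*(-5) - 190)) = -491466 - (1/245331 + (55*(-5) - 190)) = -491466 - (1/245331 + (-275 - 190)) = -491466 - (1/245331 - 465) = -491466 - 1*(-114078914/245331) = -491466 + 114078914/245331 = -120457766332/245331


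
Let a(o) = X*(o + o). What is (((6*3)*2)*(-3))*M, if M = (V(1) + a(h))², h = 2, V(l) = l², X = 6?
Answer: -67500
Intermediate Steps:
a(o) = 12*o (a(o) = 6*(o + o) = 6*(2*o) = 12*o)
M = 625 (M = (1² + 12*2)² = (1 + 24)² = 25² = 625)
(((6*3)*2)*(-3))*M = (((6*3)*2)*(-3))*625 = ((18*2)*(-3))*625 = (36*(-3))*625 = -108*625 = -67500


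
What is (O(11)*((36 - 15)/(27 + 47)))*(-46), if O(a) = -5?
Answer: 2415/37 ≈ 65.270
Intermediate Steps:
(O(11)*((36 - 15)/(27 + 47)))*(-46) = -5*(36 - 15)/(27 + 47)*(-46) = -105/74*(-46) = 2415/37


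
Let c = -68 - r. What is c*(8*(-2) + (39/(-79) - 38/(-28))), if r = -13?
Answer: 920755/1106 ≈ 832.51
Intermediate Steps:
c = -55 (c = -68 - 1*(-13) = -68 + 13 = -55)
c*(8*(-2) + (39/(-79) - 38/(-28))) = -55*(8*(-2) + (39/(-79) - 38/(-28))) = -55*(-16 + (39*(-1/79) - 38*(-1/28))) = -55*(-16 + (-39/79 + 19/14)) = -55*(-16 + 955/1106) = -55*(-16741/1106) = 920755/1106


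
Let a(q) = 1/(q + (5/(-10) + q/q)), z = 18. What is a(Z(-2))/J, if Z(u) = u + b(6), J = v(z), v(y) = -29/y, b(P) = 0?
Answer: 12/29 ≈ 0.41379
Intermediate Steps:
J = -29/18 ≈ -1.6111
Z(u) = u (Z(u) = u + 0 = u)
a(q) = 1/(½ + q) (a(q) = 1/(q + (5*(-⅒) + 1)) = 1/(q + (-½ + 1)) = 1/(q + ½) = 1/(½ + q))
a(Z(-2))/J = (2/(1 + 2*(-2)))/(-29/18) = (2/(1 - 4))*(-18/29) = (2/(-3))*(-18/29) = (2*(-⅓))*(-18/29) = -⅔*(-18/29) = 12/29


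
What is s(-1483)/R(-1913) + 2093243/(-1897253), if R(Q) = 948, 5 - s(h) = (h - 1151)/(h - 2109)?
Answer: -44929539595/40889596656 ≈ -1.0988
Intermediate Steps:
s(h) = 5 - (-1151 + h)/(-2109 + h) (s(h) = 5 - (h - 1151)/(h - 2109) = 5 - (-1151 + h)/(-2109 + h))
s(-1483)/R(-1913) + 2093243/(-1897253) = (2*(-4697 + 2*(-1483))/(-2109 - 1483))/948 + 2093243/(-1897253) = (2*(-4697 - 2966)/(-3592))*(1/948) + 2093243*(-1/1897253) = (2*(-1/3592)*(-7663))*(1/948) - 2093243/1897253 = (7663/1796)*(1/948) - 2093243/1897253 = 97/21552 - 2093243/1897253 = -44929539595/40889596656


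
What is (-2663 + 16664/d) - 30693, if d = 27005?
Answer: -900762116/27005 ≈ -33355.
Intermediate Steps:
(-2663 + 16664/d) - 30693 = (-2663 + 16664/27005) - 30693 = -71897651/27005 - 30693 = -900762116/27005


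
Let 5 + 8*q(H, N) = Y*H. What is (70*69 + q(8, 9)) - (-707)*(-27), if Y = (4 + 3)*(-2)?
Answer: -114189/8 ≈ -14274.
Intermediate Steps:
Y = -14 (Y = 7*(-2) = -14)
q(H, N) = -5/8 - 7*H/4 (q(H, N) = -5/8 + (-14*H)/8 = -5/8 - 7*H/4)
(70*69 + q(8, 9)) - (-707)*(-27) = (70*69 + (-5/8 - 7/4*8)) - (-707)*(-27) = (4830 + (-5/8 - 14)) - 1*19089 = (4830 - 117/8) - 19089 = 38523/8 - 19089 = -114189/8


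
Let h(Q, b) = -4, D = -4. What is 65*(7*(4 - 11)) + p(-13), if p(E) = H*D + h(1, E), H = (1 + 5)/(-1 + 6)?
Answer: -15969/5 ≈ -3193.8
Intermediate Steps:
H = 6/5 ≈ 1.2000
p(E) = -44/5 (p(E) = (6/5)*(-4) - 4 = -24/5 - 4 = -44/5)
65*(7*(4 - 11)) + p(-13) = 65*(7*(4 - 11)) - 44/5 = 65*(7*(-7)) - 44/5 = 65*(-49) - 44/5 = -3185 - 44/5 = -15969/5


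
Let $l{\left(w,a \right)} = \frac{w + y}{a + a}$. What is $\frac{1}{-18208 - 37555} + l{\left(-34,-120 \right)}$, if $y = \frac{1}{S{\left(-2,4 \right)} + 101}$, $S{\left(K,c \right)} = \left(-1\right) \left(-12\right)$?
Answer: $\frac{214158563}{1512292560} \approx 0.14161$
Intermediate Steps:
$S{\left(K,c \right)} = 12$
$y = \frac{1}{113}$ ($y = \frac{1}{12 + 101} = \frac{1}{113} \approx 0.0088496$)
$l{\left(w,a \right)} = \frac{\frac{1}{113} + w}{2 a}$ ($l{\left(w,a \right)} = \frac{w + \frac{1}{113}}{a + a} = \frac{\frac{1}{113} + w}{2 a}$)
$\frac{1}{-18208 - 37555} + l{\left(-34,-120 \right)} = \frac{1}{-18208 - 37555} + \frac{1 + 113 \left(-34\right)}{226 \left(-120\right)} = \frac{1}{-55763} + \frac{1}{226} \left(- \frac{1}{120}\right) \left(1 - 3842\right) = - \frac{1}{55763} + \frac{1}{226} \left(- \frac{1}{120}\right) \left(-3841\right) = - \frac{1}{55763} + \frac{3841}{27120} = \frac{214158563}{1512292560}$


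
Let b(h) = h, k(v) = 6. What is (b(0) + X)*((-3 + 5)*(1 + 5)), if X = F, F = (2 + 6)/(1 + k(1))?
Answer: 96/7 ≈ 13.714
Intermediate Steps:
F = 8/7 (F = (2 + 6)/(1 + 6) = 8/7 ≈ 1.1429)
X = 8/7 ≈ 1.1429
(b(0) + X)*((-3 + 5)*(1 + 5)) = (0 + 8/7)*((-3 + 5)*(1 + 5)) = 8*(2*6)/7 = (8/7)*12 = 96/7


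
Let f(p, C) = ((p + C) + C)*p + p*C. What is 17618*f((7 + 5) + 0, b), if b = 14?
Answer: 11416464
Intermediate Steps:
f(p, C) = C*p + p*(p + 2*C) (f(p, C) = ((C + p) + C)*p + C*p = (p + 2*C)*p + C*p = p*(p + 2*C) + C*p = C*p + p*(p + 2*C))
17618*f((7 + 5) + 0, b) = 17618*(((7 + 5) + 0)*(((7 + 5) + 0) + 3*14)) = 17618*((12 + 0)*((12 + 0) + 42)) = 17618*(12*(12 + 42)) = 17618*(12*54) = 17618*648 = 11416464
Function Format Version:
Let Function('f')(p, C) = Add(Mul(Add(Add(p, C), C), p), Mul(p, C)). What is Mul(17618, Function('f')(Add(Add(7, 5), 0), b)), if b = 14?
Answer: 11416464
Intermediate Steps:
Function('f')(p, C) = Add(Mul(C, p), Mul(p, Add(p, Mul(2, C)))) (Function('f')(p, C) = Add(Mul(Add(Add(C, p), C), p), Mul(C, p)) = Add(Mul(Add(p, Mul(2, C)), p), Mul(C, p)) = Add(Mul(p, Add(p, Mul(2, C))), Mul(C, p)) = Add(Mul(C, p), Mul(p, Add(p, Mul(2, C)))))
Mul(17618, Function('f')(Add(Add(7, 5), 0), b)) = Mul(17618, Mul(Add(Add(7, 5), 0), Add(Add(Add(7, 5), 0), Mul(3, 14)))) = Mul(17618, Mul(Add(12, 0), Add(Add(12, 0), 42))) = Mul(17618, Mul(12, Add(12, 42))) = Mul(17618, Mul(12, 54)) = Mul(17618, 648) = 11416464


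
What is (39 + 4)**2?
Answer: 1849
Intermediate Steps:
(39 + 4)**2 = 43**2 = 1849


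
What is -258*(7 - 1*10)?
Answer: 774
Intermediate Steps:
-258*(7 - 1*10) = -258*(7 - 10) = -258*(-3) = 774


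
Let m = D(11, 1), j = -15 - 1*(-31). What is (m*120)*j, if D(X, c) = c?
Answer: 1920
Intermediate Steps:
j = 16 (j = -15 + 31 = 16)
m = 1
(m*120)*j = (1*120)*16 = 120*16 = 1920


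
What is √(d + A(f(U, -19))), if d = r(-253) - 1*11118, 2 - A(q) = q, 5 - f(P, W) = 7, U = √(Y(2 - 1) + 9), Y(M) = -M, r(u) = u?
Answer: 3*I*√1263 ≈ 106.62*I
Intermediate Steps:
U = 2*√2 (U = √(-(2 - 1) + 9) = √(-1*1 + 9) = √(-1 + 9) = √8 = 2*√2 ≈ 2.8284)
f(P, W) = -2 (f(P, W) = 5 - 1*7 = 5 - 7 = -2)
A(q) = 2 - q
d = -11371 (d = -253 - 1*11118 = -253 - 11118 = -11371)
√(d + A(f(U, -19))) = √(-11371 + (2 - 1*(-2))) = √(-11371 + (2 + 2)) = √(-11371 + 4) = √(-11367) = 3*I*√1263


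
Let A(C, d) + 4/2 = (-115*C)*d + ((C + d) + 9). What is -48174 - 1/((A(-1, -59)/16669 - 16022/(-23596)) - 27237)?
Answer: -258039167043523804/5356399037659 ≈ -48174.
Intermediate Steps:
A(C, d) = 7 + C + d - 115*C*d (A(C, d) = -2 + ((-115*C)*d + ((C + d) + 9)) = -2 + (-115*C*d + (9 + C + d)) = -2 + (9 + C + d - 115*C*d) = 7 + C + d - 115*C*d)
-48174 - 1/((A(-1, -59)/16669 - 16022/(-23596)) - 27237) = -48174 - 1/(((7 - 1 - 59 - 115*(-1)*(-59))/16669 - 16022/(-23596)) - 27237) = -48174 - 1/(((7 - 1 - 59 - 6785)*(1/16669) - 16022*(-1/23596)) - 27237) = -48174 - 1/((-6838*1/16669 + 8011/11798) - 27237) = -48174 - 1/((-6838/16669 + 8011/11798) - 27237) = -48174 - 1/(52860635/196660862 - 27237) = -48174 - 1/(-5356399037659/196660862) = -48174 - 1*(-196660862/5356399037659) = -48174 + 196660862/5356399037659 = -258039167043523804/5356399037659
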